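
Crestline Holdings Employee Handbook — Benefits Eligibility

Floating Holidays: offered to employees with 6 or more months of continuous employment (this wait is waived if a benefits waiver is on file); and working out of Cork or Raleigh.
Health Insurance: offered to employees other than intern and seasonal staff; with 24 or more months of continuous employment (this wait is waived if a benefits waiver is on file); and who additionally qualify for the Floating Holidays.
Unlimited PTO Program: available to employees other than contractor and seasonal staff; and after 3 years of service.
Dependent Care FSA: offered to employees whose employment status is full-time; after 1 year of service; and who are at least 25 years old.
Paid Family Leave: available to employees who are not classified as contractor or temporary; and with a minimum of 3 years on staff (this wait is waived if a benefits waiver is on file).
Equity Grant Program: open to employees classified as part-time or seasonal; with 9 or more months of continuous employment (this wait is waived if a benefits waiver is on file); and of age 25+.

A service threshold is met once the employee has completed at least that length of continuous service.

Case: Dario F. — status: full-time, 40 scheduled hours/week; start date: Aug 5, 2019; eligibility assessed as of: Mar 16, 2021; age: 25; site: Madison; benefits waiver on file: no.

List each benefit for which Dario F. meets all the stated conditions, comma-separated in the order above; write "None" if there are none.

Dependent Care FSA

Service from Aug 5, 2019 to Mar 16, 2021: 589 days.
Floating Holidays — no waiver, service 589 days ≥ 6 months (≈180 days) ✓; site Madison ✗ (not Cork or Raleigh) → not eligible.
Health Insurance — status full-time ✓ (not excluded); no waiver, service 589 days < 24 months (≈720 days) ✗ → not eligible.
Unlimited PTO Program — status full-time ✓ (not excluded); service 589 days < 3 years (≈1095 days) ✗ → not eligible.
Dependent Care FSA — status full-time ✓; service 589 days ≥ 1 year (≈365 days) ✓; age 25 ≥ 25 ✓ → eligible.
Paid Family Leave — status full-time ✓ (not excluded); no waiver, service 589 days < 3 years (≈1095 days) ✗ → not eligible.
Equity Grant Program — status full-time ✗ (requires part-time or seasonal) → not eligible.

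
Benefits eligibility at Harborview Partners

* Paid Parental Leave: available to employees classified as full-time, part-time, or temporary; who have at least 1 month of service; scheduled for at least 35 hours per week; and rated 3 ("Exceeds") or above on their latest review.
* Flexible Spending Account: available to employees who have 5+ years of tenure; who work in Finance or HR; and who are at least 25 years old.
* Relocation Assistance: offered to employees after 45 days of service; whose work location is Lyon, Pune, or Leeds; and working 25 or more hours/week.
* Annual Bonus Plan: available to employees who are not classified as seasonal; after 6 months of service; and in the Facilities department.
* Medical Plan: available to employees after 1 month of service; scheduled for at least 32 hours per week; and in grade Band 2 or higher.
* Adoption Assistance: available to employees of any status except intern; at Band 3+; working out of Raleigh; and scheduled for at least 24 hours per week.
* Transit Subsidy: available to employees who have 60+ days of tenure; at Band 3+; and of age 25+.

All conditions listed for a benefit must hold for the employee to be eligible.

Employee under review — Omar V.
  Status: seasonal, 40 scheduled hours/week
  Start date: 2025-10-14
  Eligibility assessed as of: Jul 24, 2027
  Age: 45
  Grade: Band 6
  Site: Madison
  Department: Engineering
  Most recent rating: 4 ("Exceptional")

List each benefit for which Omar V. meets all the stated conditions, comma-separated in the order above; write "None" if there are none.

Medical Plan, Transit Subsidy

Service from 2025-10-14 to Jul 24, 2027: 648 days.
Paid Parental Leave — status seasonal ✗ (requires full-time, part-time, or temporary) → not eligible.
Flexible Spending Account — service 648 days < 5 years (≈1825 days) ✗ → not eligible.
Relocation Assistance — service 648 days ≥ 45 days ✓; site Madison ✗ (not Lyon, Pune, or Leeds) → not eligible.
Annual Bonus Plan — status seasonal ✗ (excluded) → not eligible.
Medical Plan — service 648 days ≥ 1 month (≈30 days) ✓; 40 hrs/wk ≥ 32 ✓; grade Band 6 ≥ Band 2 ✓ → eligible.
Adoption Assistance — status seasonal ✓ (not excluded); grade Band 6 ≥ Band 3 ✓; site Madison ✗ (not Raleigh) → not eligible.
Transit Subsidy — service 648 days ≥ 60 days ✓; grade Band 6 ≥ Band 3 ✓; age 45 ≥ 25 ✓ → eligible.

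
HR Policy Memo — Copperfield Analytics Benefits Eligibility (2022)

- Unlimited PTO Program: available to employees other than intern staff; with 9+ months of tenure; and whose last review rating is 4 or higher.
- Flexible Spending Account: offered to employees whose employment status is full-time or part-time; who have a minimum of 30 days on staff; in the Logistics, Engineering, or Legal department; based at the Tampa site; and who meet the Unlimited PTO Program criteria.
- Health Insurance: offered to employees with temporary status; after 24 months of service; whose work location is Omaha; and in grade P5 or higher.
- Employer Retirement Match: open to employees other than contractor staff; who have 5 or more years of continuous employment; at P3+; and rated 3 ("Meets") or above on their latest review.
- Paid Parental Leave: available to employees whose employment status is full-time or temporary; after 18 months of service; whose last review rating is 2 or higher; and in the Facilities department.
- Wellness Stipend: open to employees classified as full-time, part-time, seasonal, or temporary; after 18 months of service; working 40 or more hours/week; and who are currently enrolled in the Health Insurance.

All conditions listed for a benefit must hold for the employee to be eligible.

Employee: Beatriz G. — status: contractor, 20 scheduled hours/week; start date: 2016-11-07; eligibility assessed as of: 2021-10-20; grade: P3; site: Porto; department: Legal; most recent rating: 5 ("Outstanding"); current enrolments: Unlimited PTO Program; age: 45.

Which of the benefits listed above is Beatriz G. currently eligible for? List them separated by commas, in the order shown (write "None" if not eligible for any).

Service from 2016-11-07 to 2021-10-20: 1808 days.
Unlimited PTO Program — status contractor ✓ (not excluded); service 1808 days ≥ 9 months (≈270 days) ✓; rating 5 ≥ 4 ✓ → eligible.
Flexible Spending Account — status contractor ✗ (requires full-time or part-time) → not eligible.
Health Insurance — status contractor ✗ (requires temporary) → not eligible.
Employer Retirement Match — status contractor ✗ (excluded) → not eligible.
Paid Parental Leave — status contractor ✗ (requires full-time or temporary) → not eligible.
Wellness Stipend — status contractor ✗ (requires full-time, part-time, seasonal, or temporary) → not eligible.

Unlimited PTO Program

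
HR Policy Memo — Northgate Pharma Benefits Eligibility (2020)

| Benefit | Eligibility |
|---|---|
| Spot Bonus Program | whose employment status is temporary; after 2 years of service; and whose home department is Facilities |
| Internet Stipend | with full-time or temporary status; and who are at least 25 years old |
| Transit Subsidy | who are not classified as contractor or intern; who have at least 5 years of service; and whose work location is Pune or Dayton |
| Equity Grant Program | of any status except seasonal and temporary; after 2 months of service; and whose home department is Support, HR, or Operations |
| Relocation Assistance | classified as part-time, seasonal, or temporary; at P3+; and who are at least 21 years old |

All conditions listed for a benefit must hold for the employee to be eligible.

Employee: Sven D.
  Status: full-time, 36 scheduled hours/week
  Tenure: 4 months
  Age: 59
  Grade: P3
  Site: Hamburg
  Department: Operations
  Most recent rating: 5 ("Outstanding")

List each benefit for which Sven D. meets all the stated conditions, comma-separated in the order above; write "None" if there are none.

Internet Stipend, Equity Grant Program

Spot Bonus Program — status full-time ✗ (requires temporary) → not eligible.
Internet Stipend — status full-time ✓; age 59 ≥ 25 ✓ → eligible.
Transit Subsidy — status full-time ✓ (not excluded); service 4 months < 5 years (≈1825 days) ✗ → not eligible.
Equity Grant Program — status full-time ✓ (not excluded); service 4 months ≥ 2 months ✓; dept Operations ✓ → eligible.
Relocation Assistance — status full-time ✗ (requires part-time, seasonal, or temporary) → not eligible.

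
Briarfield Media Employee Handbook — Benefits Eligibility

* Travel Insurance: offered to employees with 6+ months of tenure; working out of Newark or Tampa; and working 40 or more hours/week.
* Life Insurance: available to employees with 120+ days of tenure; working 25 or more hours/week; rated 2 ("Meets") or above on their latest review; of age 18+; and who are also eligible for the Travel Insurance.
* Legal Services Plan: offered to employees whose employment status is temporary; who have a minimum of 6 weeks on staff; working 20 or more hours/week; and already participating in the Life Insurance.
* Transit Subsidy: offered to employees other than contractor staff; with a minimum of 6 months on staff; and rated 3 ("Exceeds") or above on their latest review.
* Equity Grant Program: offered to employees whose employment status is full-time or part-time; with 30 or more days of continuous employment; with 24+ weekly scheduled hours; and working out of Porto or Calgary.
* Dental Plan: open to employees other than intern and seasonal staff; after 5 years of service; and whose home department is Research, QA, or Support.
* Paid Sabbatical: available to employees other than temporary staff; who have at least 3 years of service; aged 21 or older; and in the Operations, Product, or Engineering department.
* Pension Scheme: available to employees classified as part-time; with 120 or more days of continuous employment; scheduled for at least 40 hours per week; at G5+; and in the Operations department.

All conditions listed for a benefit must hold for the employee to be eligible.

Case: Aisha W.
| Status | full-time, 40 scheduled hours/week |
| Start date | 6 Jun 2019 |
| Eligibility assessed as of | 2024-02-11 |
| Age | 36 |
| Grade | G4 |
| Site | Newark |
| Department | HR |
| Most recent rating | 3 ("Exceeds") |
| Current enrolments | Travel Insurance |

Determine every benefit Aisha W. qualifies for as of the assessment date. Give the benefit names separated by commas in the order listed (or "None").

Service from 6 Jun 2019 to 2024-02-11: 1711 days.
Travel Insurance — service 1711 days ≥ 6 months (≈180 days) ✓; site Newark ✓; 40 hrs/wk ≥ 40 ✓ → eligible.
Life Insurance — service 1711 days ≥ 120 days ✓; 40 hrs/wk ≥ 25 ✓; rating 3 ≥ 2 ✓; age 36 ≥ 18 ✓; eligible for Travel Insurance ✓ → eligible.
Legal Services Plan — status full-time ✗ (requires temporary) → not eligible.
Transit Subsidy — status full-time ✓ (not excluded); service 1711 days ≥ 6 months (≈180 days) ✓; rating 3 ≥ 3 ✓ → eligible.
Equity Grant Program — status full-time ✓; service 1711 days ≥ 30 days ✓; 40 hrs/wk ≥ 24 ✓; site Newark ✗ (not Porto or Calgary) → not eligible.
Dental Plan — status full-time ✓ (not excluded); service 1711 days < 5 years (≈1825 days) ✗ → not eligible.
Paid Sabbatical — status full-time ✓ (not excluded); service 1711 days ≥ 3 years (≈1095 days) ✓; age 36 ≥ 21 ✓; dept HR ✗ → not eligible.
Pension Scheme — status full-time ✗ (requires part-time) → not eligible.

Travel Insurance, Life Insurance, Transit Subsidy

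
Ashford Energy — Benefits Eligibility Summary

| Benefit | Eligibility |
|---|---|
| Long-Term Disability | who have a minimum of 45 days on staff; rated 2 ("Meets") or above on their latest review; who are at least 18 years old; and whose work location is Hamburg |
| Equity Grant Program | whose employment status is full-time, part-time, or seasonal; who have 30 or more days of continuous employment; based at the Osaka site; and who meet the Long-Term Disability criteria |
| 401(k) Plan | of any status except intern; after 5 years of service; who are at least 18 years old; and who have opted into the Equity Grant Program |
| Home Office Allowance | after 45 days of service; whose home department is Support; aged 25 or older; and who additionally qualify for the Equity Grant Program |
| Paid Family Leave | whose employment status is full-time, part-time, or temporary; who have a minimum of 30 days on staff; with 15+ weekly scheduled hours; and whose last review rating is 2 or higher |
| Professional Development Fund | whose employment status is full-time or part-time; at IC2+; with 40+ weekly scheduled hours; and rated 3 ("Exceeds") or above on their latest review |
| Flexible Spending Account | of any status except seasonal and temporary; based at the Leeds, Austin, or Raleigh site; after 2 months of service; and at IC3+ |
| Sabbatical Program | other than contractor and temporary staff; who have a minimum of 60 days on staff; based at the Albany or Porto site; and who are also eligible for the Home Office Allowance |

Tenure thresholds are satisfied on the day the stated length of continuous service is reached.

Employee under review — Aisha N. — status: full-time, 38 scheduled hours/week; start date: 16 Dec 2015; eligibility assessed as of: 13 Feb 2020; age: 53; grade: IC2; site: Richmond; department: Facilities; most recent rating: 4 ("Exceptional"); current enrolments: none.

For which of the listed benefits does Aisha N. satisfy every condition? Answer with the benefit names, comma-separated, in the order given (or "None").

Paid Family Leave

Service from 16 Dec 2015 to 13 Feb 2020: 1520 days.
Long-Term Disability — service 1520 days ≥ 45 days ✓; rating 4 ≥ 2 ✓; age 53 ≥ 18 ✓; site Richmond ✗ (not Hamburg) → not eligible.
Equity Grant Program — status full-time ✓; service 1520 days ≥ 30 days ✓; site Richmond ✗ (not Osaka) → not eligible.
401(k) Plan — status full-time ✓ (not excluded); service 1520 days < 5 years (≈1825 days) ✗ → not eligible.
Home Office Allowance — service 1520 days ≥ 45 days ✓; dept Facilities ✗ → not eligible.
Paid Family Leave — status full-time ✓; service 1520 days ≥ 30 days ✓; 38 hrs/wk ≥ 15 ✓; rating 4 ≥ 2 ✓ → eligible.
Professional Development Fund — status full-time ✓; grade IC2 ≥ IC2 ✓; 38 hrs/wk < 40 ✗ → not eligible.
Flexible Spending Account — status full-time ✓ (not excluded); site Richmond ✗ (not Leeds, Austin, or Raleigh) → not eligible.
Sabbatical Program — status full-time ✓ (not excluded); service 1520 days ≥ 60 days ✓; site Richmond ✗ (not Albany or Porto) → not eligible.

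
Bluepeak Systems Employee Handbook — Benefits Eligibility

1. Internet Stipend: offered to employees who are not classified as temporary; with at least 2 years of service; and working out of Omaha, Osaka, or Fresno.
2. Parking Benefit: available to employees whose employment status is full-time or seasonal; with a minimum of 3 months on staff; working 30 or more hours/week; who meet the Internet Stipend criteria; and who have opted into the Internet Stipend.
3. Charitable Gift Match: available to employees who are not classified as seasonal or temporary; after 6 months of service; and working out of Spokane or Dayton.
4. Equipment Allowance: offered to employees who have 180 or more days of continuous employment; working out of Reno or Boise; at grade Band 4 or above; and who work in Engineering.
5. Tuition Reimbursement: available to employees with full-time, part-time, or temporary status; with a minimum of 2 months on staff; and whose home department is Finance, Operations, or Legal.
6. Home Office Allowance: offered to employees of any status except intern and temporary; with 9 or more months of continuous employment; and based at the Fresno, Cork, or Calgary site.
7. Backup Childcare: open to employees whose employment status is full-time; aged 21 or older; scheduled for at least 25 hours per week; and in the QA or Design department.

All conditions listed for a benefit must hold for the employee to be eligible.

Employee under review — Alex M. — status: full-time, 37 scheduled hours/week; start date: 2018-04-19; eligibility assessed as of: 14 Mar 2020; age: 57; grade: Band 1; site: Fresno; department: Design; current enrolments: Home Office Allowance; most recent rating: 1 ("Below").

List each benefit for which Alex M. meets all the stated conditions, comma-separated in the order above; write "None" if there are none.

Home Office Allowance, Backup Childcare

Service from 2018-04-19 to 14 Mar 2020: 695 days.
Internet Stipend — status full-time ✓ (not excluded); service 695 days < 2 years (≈730 days) ✗ → not eligible.
Parking Benefit — status full-time ✓; service 695 days ≥ 3 months (≈90 days) ✓; 37 hrs/wk ≥ 30 ✓; not eligible for Internet Stipend ✗ → not eligible.
Charitable Gift Match — status full-time ✓ (not excluded); service 695 days ≥ 6 months (≈180 days) ✓; site Fresno ✗ (not Spokane or Dayton) → not eligible.
Equipment Allowance — service 695 days ≥ 180 days ✓; site Fresno ✗ (not Reno or Boise) → not eligible.
Tuition Reimbursement — status full-time ✓; service 695 days ≥ 2 months (≈60 days) ✓; dept Design ✗ → not eligible.
Home Office Allowance — status full-time ✓ (not excluded); service 695 days ≥ 9 months (≈270 days) ✓; site Fresno ✓ → eligible.
Backup Childcare — status full-time ✓; age 57 ≥ 21 ✓; 37 hrs/wk ≥ 25 ✓; dept Design ✓ → eligible.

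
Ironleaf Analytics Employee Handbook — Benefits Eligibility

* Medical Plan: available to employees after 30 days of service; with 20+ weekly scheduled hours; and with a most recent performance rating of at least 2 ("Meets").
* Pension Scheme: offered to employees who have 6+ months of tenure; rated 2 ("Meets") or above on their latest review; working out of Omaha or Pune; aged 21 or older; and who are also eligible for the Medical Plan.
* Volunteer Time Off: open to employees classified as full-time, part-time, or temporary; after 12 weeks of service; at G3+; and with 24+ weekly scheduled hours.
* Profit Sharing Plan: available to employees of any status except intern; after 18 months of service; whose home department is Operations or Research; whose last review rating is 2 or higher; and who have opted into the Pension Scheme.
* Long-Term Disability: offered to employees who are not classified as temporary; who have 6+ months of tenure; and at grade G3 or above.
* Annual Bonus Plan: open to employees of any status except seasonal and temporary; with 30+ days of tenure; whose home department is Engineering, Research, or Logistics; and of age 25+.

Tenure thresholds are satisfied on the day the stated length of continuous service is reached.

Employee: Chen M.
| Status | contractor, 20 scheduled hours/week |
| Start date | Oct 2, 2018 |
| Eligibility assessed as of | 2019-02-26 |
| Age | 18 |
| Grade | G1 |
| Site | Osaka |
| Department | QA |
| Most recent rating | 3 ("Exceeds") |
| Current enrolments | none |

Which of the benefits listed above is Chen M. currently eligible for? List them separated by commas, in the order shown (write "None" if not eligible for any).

Service from Oct 2, 2018 to 2019-02-26: 147 days.
Medical Plan — service 147 days ≥ 30 days ✓; 20 hrs/wk ≥ 20 ✓; rating 3 ≥ 2 ✓ → eligible.
Pension Scheme — service 147 days < 6 months (≈180 days) ✗ → not eligible.
Volunteer Time Off — status contractor ✗ (requires full-time, part-time, or temporary) → not eligible.
Profit Sharing Plan — status contractor ✓ (not excluded); service 147 days < 18 months (≈540 days) ✗ → not eligible.
Long-Term Disability — status contractor ✓ (not excluded); service 147 days < 6 months (≈180 days) ✗ → not eligible.
Annual Bonus Plan — status contractor ✓ (not excluded); service 147 days ≥ 30 days ✓; dept QA ✗ → not eligible.

Medical Plan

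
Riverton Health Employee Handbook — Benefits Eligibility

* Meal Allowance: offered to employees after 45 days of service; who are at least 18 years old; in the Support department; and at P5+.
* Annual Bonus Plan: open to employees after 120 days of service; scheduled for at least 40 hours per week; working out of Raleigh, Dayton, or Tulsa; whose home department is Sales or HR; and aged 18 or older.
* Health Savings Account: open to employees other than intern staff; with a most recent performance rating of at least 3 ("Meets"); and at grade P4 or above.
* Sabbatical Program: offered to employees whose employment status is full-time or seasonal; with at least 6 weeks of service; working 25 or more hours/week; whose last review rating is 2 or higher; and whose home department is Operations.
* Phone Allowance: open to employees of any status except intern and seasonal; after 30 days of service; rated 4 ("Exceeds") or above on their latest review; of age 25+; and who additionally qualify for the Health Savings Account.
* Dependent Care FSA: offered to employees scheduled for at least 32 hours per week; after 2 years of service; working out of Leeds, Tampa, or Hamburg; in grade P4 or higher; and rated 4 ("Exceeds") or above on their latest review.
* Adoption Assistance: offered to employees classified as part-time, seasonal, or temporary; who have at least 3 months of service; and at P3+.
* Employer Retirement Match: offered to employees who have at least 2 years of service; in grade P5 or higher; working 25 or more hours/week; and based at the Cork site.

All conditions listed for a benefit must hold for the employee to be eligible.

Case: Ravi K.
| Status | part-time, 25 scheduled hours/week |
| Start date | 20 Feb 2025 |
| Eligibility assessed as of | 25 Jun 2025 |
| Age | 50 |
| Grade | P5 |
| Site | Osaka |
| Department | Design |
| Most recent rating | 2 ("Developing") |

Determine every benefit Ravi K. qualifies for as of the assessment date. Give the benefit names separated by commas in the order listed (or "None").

Adoption Assistance

Service from 20 Feb 2025 to 25 Jun 2025: 125 days.
Meal Allowance — service 125 days ≥ 45 days ✓; age 50 ≥ 18 ✓; dept Design ✗ → not eligible.
Annual Bonus Plan — service 125 days ≥ 120 days ✓; 25 hrs/wk < 40 ✗ → not eligible.
Health Savings Account — status part-time ✓ (not excluded); rating 2 < 3 ✗ → not eligible.
Sabbatical Program — status part-time ✗ (requires full-time or seasonal) → not eligible.
Phone Allowance — status part-time ✓ (not excluded); service 125 days ≥ 30 days ✓; rating 2 < 4 ✗ → not eligible.
Dependent Care FSA — 25 hrs/wk < 32 ✗ → not eligible.
Adoption Assistance — status part-time ✓; service 125 days ≥ 3 months (≈90 days) ✓; grade P5 ≥ P3 ✓ → eligible.
Employer Retirement Match — service 125 days < 2 years (≈730 days) ✗ → not eligible.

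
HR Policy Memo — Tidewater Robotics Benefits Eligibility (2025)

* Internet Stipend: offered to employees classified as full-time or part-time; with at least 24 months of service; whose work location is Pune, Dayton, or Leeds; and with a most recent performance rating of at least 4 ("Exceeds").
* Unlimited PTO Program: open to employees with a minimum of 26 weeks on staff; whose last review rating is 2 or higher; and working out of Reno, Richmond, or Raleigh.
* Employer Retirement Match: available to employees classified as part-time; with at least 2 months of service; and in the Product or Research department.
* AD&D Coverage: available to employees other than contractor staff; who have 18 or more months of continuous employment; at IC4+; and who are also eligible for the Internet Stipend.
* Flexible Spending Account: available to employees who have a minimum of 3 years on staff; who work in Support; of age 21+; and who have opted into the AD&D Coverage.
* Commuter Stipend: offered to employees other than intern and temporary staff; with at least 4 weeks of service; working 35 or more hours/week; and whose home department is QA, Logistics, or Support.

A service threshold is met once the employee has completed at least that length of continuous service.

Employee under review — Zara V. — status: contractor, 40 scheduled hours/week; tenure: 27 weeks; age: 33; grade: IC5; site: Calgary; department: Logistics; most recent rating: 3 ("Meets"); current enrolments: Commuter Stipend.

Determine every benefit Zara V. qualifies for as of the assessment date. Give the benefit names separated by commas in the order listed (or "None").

Commuter Stipend

Internet Stipend — status contractor ✗ (requires full-time or part-time) → not eligible.
Unlimited PTO Program — service 27 weeks ≥ 26 weeks ✓; rating 3 ≥ 2 ✓; site Calgary ✗ (not Reno, Richmond, or Raleigh) → not eligible.
Employer Retirement Match — status contractor ✗ (requires part-time) → not eligible.
AD&D Coverage — status contractor ✗ (excluded) → not eligible.
Flexible Spending Account — service 27 weeks < 3 years (≈1095 days) ✗ → not eligible.
Commuter Stipend — status contractor ✓ (not excluded); service 27 weeks ≥ 4 weeks ✓; 40 hrs/wk ≥ 35 ✓; dept Logistics ✓ → eligible.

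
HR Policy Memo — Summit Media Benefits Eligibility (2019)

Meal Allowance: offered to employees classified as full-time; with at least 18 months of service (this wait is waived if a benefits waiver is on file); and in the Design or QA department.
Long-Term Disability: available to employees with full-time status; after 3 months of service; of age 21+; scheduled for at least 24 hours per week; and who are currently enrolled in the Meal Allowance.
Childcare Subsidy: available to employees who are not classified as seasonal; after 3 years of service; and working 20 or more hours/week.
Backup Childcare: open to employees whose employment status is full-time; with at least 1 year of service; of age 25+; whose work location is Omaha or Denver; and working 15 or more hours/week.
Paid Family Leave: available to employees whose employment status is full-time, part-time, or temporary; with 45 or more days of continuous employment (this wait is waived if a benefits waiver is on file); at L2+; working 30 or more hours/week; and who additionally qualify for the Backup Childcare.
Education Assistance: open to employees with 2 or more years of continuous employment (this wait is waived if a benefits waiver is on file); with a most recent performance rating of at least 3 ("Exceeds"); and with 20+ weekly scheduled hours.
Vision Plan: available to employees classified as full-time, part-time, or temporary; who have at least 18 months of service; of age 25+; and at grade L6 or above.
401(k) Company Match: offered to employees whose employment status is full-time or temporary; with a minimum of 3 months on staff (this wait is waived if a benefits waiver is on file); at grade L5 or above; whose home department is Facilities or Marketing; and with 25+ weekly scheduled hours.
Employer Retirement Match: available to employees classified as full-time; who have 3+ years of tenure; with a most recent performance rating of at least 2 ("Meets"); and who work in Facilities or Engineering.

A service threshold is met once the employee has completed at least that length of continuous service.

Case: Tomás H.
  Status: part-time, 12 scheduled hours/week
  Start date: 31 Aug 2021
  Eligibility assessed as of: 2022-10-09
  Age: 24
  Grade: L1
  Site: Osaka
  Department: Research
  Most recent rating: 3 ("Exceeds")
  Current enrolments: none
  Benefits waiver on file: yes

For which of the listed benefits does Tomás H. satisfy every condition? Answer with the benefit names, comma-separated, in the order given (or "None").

Service from 31 Aug 2021 to 2022-10-09: 404 days.
Meal Allowance — status part-time ✗ (requires full-time) → not eligible.
Long-Term Disability — status part-time ✗ (requires full-time) → not eligible.
Childcare Subsidy — status part-time ✓ (not excluded); service 404 days < 3 years (≈1095 days) ✗ → not eligible.
Backup Childcare — status part-time ✗ (requires full-time) → not eligible.
Paid Family Leave — status part-time ✓; benefits waiver on file ✓; grade L1 < L2 ✗ → not eligible.
Education Assistance — benefits waiver on file ✓; rating 3 ≥ 3 ✓; 12 hrs/wk < 20 ✗ → not eligible.
Vision Plan — status part-time ✓; service 404 days < 18 months (≈540 days) ✗ → not eligible.
401(k) Company Match — status part-time ✗ (requires full-time or temporary) → not eligible.
Employer Retirement Match — status part-time ✗ (requires full-time) → not eligible.

None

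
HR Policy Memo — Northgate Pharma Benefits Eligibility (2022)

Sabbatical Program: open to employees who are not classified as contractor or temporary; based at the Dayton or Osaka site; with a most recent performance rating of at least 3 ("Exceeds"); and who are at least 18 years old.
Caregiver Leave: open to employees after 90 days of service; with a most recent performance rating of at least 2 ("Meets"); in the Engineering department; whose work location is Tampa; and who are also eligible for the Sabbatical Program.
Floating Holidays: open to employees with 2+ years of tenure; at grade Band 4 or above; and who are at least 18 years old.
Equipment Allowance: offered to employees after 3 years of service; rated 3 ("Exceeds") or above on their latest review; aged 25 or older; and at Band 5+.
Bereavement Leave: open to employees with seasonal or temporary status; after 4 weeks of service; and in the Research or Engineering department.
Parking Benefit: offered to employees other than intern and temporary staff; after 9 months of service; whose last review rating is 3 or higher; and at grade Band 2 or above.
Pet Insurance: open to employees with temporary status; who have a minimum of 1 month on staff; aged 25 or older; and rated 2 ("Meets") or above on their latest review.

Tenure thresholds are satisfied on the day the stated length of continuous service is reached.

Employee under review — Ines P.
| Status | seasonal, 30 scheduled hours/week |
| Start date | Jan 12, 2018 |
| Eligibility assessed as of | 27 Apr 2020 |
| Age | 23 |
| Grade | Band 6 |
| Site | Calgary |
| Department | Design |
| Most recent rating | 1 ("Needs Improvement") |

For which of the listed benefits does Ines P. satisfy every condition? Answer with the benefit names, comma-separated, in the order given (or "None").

Floating Holidays

Service from Jan 12, 2018 to 27 Apr 2020: 836 days.
Sabbatical Program — status seasonal ✓ (not excluded); site Calgary ✗ (not Dayton or Osaka) → not eligible.
Caregiver Leave — service 836 days ≥ 90 days ✓; rating 1 < 2 ✗ → not eligible.
Floating Holidays — service 836 days ≥ 2 years (≈730 days) ✓; grade Band 6 ≥ Band 4 ✓; age 23 ≥ 18 ✓ → eligible.
Equipment Allowance — service 836 days < 3 years (≈1095 days) ✗ → not eligible.
Bereavement Leave — status seasonal ✓; service 836 days ≥ 4 weeks (≈28 days) ✓; dept Design ✗ → not eligible.
Parking Benefit — status seasonal ✓ (not excluded); service 836 days ≥ 9 months (≈270 days) ✓; rating 1 < 3 ✗ → not eligible.
Pet Insurance — status seasonal ✗ (requires temporary) → not eligible.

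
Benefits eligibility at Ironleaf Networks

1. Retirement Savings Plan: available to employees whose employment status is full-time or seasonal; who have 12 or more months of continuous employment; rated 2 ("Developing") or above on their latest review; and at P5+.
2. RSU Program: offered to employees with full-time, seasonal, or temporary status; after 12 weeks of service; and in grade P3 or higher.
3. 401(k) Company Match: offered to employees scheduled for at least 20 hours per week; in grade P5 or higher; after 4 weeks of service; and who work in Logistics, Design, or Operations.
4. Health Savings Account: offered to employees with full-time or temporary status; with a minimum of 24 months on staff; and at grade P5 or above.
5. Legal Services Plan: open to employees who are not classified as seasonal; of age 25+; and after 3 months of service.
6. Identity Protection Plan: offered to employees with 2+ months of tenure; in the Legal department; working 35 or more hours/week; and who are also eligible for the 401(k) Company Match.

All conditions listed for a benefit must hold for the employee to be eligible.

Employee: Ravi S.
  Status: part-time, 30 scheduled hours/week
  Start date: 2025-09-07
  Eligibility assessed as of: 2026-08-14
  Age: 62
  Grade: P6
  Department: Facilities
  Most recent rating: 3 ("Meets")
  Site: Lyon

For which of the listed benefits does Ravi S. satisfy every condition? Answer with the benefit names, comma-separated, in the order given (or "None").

Service from 2025-09-07 to 2026-08-14: 341 days.
Retirement Savings Plan — status part-time ✗ (requires full-time or seasonal) → not eligible.
RSU Program — status part-time ✗ (requires full-time, seasonal, or temporary) → not eligible.
401(k) Company Match — 30 hrs/wk ≥ 20 ✓; grade P6 ≥ P5 ✓; service 341 days ≥ 4 weeks (≈28 days) ✓; dept Facilities ✗ → not eligible.
Health Savings Account — status part-time ✗ (requires full-time or temporary) → not eligible.
Legal Services Plan — status part-time ✓ (not excluded); age 62 ≥ 25 ✓; service 341 days ≥ 3 months (≈90 days) ✓ → eligible.
Identity Protection Plan — service 341 days ≥ 2 months (≈60 days) ✓; dept Facilities ✗ → not eligible.

Legal Services Plan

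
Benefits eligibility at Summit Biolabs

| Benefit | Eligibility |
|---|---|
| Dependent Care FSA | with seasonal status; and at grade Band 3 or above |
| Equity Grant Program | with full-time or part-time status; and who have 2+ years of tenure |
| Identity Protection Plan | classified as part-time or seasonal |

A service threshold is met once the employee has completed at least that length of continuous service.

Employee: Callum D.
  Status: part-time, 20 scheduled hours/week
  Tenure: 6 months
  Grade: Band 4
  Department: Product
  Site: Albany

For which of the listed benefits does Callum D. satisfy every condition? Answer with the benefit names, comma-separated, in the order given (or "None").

Identity Protection Plan

Dependent Care FSA — status part-time ✗ (requires seasonal) → not eligible.
Equity Grant Program — status part-time ✓; service 6 months < 2 years (≈730 days) ✗ → not eligible.
Identity Protection Plan — status part-time ✓ → eligible.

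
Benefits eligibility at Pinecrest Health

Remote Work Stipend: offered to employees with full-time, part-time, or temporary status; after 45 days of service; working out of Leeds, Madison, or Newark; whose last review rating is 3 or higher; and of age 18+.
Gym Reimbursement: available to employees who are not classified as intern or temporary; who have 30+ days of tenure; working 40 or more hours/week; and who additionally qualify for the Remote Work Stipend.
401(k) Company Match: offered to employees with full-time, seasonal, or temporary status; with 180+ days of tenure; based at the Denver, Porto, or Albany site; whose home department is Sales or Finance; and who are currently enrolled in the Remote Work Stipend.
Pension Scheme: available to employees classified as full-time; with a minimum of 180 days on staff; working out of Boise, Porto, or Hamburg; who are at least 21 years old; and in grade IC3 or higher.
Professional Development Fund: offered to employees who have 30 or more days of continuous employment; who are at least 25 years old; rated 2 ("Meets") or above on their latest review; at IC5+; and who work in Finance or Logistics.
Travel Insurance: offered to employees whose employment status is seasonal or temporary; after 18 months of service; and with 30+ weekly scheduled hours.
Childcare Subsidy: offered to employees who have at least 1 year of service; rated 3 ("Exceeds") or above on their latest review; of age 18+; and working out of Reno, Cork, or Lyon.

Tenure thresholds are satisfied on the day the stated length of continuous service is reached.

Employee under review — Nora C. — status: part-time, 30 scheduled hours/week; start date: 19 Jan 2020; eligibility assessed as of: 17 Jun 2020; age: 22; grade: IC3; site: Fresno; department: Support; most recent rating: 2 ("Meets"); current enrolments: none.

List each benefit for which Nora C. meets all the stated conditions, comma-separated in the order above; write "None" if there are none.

Service from 19 Jan 2020 to 17 Jun 2020: 150 days.
Remote Work Stipend — status part-time ✓; service 150 days ≥ 45 days ✓; site Fresno ✗ (not Leeds, Madison, or Newark) → not eligible.
Gym Reimbursement — status part-time ✓ (not excluded); service 150 days ≥ 30 days ✓; 30 hrs/wk < 40 ✗ → not eligible.
401(k) Company Match — status part-time ✗ (requires full-time, seasonal, or temporary) → not eligible.
Pension Scheme — status part-time ✗ (requires full-time) → not eligible.
Professional Development Fund — service 150 days ≥ 30 days ✓; age 22 < 25 ✗ → not eligible.
Travel Insurance — status part-time ✗ (requires seasonal or temporary) → not eligible.
Childcare Subsidy — service 150 days < 1 year (≈365 days) ✗ → not eligible.

None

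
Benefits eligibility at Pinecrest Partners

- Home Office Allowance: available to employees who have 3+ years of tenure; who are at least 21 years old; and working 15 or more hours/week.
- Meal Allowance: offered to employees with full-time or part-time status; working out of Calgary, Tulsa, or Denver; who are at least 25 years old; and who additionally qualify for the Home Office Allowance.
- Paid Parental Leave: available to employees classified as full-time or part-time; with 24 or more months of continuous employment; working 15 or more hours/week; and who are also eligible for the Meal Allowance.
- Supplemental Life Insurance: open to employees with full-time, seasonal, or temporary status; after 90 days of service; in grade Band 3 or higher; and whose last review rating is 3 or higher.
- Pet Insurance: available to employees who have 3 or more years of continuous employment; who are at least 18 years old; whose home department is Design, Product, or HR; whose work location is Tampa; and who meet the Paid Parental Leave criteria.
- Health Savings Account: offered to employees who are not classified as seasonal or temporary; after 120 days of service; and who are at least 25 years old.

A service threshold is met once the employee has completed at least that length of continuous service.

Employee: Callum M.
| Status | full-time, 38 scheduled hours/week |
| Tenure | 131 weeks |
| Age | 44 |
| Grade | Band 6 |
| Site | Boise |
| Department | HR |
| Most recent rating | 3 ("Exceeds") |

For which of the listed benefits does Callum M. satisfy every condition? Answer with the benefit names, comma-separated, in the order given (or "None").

Supplemental Life Insurance, Health Savings Account

Home Office Allowance — service 131 weeks < 3 years (≈1095 days) ✗ → not eligible.
Meal Allowance — status full-time ✓; site Boise ✗ (not Calgary, Tulsa, or Denver) → not eligible.
Paid Parental Leave — status full-time ✓; service 131 weeks ≥ 24 months (≈720 days) ✓; 38 hrs/wk ≥ 15 ✓; not eligible for Meal Allowance ✗ → not eligible.
Supplemental Life Insurance — status full-time ✓; service 131 weeks ≥ 90 days ✓; grade Band 6 ≥ Band 3 ✓; rating 3 ≥ 3 ✓ → eligible.
Pet Insurance — service 131 weeks < 3 years (≈1095 days) ✗ → not eligible.
Health Savings Account — status full-time ✓ (not excluded); service 131 weeks ≥ 120 days ✓; age 44 ≥ 25 ✓ → eligible.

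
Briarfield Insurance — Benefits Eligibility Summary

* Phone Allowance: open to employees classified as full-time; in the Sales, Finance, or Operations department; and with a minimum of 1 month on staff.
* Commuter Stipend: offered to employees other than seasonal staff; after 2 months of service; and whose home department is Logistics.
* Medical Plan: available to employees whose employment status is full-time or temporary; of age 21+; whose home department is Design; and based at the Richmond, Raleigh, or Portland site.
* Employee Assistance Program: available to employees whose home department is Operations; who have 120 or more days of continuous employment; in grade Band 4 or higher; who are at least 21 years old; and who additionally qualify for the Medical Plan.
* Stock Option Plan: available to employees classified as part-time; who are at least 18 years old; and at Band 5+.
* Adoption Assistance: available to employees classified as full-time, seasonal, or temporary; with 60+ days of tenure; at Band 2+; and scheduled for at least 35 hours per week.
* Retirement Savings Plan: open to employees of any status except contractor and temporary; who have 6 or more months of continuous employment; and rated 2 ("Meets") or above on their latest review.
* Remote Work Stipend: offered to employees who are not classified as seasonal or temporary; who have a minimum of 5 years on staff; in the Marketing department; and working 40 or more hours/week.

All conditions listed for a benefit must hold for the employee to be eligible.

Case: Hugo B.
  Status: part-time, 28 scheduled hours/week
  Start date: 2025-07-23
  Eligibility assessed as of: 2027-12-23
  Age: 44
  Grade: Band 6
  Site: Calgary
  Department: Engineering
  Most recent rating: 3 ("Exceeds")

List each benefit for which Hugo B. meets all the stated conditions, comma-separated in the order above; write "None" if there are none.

Service from 2025-07-23 to 2027-12-23: 883 days.
Phone Allowance — status part-time ✗ (requires full-time) → not eligible.
Commuter Stipend — status part-time ✓ (not excluded); service 883 days ≥ 2 months (≈60 days) ✓; dept Engineering ✗ → not eligible.
Medical Plan — status part-time ✗ (requires full-time or temporary) → not eligible.
Employee Assistance Program — dept Engineering ✗ → not eligible.
Stock Option Plan — status part-time ✓; age 44 ≥ 18 ✓; grade Band 6 ≥ Band 5 ✓ → eligible.
Adoption Assistance — status part-time ✗ (requires full-time, seasonal, or temporary) → not eligible.
Retirement Savings Plan — status part-time ✓ (not excluded); service 883 days ≥ 6 months (≈180 days) ✓; rating 3 ≥ 2 ✓ → eligible.
Remote Work Stipend — status part-time ✓ (not excluded); service 883 days < 5 years (≈1825 days) ✗ → not eligible.

Stock Option Plan, Retirement Savings Plan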